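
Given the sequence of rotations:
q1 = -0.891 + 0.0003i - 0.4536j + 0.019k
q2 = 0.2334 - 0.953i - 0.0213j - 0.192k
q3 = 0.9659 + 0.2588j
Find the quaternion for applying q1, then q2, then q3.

q2 · q1 = -0.2137 + 0.7617i - 0.0688j + 0.6078k
q3 · q2 · q1 = -0.1886 + 0.893i - 0.1218j + 0.3899k
-0.1886 + 0.893i - 0.1218j + 0.3899k


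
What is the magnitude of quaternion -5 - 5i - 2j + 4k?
√70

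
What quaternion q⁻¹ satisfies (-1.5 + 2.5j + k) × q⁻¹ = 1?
-0.1579 - 0.2632j - 0.1053k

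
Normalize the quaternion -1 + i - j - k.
-0.5 + 0.5i - 0.5j - 0.5k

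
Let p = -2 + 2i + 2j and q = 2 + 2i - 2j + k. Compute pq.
-4 + 2i + 6j - 10k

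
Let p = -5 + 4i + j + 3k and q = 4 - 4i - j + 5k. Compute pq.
-18 + 44i - 23j - 13k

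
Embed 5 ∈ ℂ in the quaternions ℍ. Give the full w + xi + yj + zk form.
5 + 0i + 0j + 0k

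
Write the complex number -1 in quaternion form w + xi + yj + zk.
-1 + 0i + 0j + 0k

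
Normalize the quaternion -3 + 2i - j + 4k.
-0.5477 + 0.3651i - 0.1826j + 0.7303k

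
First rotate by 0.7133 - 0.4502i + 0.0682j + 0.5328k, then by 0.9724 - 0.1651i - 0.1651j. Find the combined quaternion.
0.6305 - 0.6435i + 0.0365j + 0.4325k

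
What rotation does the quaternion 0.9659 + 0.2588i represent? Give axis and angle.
axis = (1, 0, 0), θ = π/6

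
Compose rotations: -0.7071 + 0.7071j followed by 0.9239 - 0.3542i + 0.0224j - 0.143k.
-0.6691 + 0.3516i + 0.6375j - 0.1493k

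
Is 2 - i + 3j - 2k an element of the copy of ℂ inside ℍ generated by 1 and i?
No. The quaternion 2 - i + 3j - 2k has j-coefficient y = 3 and k-coefficient z = -2, not both zero, so it does not lie in the complex subalgebra spanned by 1 and i.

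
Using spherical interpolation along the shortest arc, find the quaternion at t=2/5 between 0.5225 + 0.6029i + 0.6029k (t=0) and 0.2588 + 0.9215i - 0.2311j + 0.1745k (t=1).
0.4382 + 0.7702i - 0.0982j + 0.4529k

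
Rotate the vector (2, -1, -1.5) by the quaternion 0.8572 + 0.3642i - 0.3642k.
(1.243, -0.782, -2.257)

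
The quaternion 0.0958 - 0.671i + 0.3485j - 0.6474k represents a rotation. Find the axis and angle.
axis = (-0.6741, 0.3501, -0.6504), θ = 169°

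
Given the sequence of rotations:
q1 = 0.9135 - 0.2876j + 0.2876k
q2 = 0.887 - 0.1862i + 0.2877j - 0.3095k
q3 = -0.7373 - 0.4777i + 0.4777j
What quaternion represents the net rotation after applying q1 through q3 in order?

q2 · q1 = 0.982 - 0.1764i + 0.0613j + 0.0259k
q3 · q2 · q1 = -0.8376 - 0.3267i + 0.4363j + 0.0359k
-0.8376 - 0.3267i + 0.4363j + 0.0359k


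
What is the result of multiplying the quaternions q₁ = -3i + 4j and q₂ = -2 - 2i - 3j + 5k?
6 + 26i + 7j + 17k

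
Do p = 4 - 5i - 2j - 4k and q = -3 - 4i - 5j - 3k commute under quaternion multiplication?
No: pq = -54 - 15i - 13j + 17k ≠ -54 + 13i - 15j - 17k = qp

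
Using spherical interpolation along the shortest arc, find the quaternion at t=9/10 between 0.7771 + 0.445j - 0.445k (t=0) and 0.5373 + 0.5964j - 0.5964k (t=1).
0.5642 + 0.5838j - 0.5838k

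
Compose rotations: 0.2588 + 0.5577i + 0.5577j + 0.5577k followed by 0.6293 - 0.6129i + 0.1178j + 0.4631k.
0.1807 - 0.0002i + 0.9815j + 0.0633k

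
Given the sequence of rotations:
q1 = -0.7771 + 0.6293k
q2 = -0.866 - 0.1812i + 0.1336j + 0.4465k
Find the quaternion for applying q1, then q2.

q2 · q1 = 0.392 + 0.2249i + 0.0102j - 0.8919k
0.392 + 0.2249i + 0.0102j - 0.8919k


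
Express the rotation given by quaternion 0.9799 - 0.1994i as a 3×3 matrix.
[[1, 0, 0], [0, 0.9205, 0.3908], [0, -0.3908, 0.9205]]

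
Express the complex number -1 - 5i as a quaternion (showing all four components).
-1 - 5i + 0j + 0k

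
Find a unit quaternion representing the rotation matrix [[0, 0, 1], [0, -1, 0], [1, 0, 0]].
0.7071i + 0.7071k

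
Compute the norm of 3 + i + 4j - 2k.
√30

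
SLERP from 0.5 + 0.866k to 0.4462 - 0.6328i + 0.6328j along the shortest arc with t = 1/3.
0.5994 - 0.2815i + 0.2815j + 0.6944k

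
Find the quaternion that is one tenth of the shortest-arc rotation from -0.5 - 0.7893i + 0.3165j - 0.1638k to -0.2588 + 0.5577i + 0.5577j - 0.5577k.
-0.4515 - 0.8599i + 0.2258j - 0.0759k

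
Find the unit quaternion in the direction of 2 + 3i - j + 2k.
0.4714 + 0.7071i - 0.2357j + 0.4714k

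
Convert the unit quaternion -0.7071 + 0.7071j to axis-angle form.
axis = (0, 1, 0), θ = 3π/2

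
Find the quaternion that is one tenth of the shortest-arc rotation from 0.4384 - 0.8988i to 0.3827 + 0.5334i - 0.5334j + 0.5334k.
0.3666 - 0.9251i + 0.0702j - 0.0702k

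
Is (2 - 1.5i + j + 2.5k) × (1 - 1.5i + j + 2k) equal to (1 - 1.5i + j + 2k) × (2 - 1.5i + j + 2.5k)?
No: pq = -6.25 - 5i + 2.25j + 6.5k ≠ -6.25 - 4i + 3.75j + 6.5k = qp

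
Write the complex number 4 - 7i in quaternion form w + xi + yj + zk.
4 - 7i + 0j + 0k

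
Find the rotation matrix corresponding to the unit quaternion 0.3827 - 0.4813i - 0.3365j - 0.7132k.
[[-0.2438, 0.8698, 0.429], [-0.222, -0.4806, 0.8484], [0.9441, 0.1116, 0.3102]]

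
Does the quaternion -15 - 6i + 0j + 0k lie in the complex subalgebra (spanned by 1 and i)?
Yes. The quaternion -15 - 6i has j- and k-coefficients y = z = 0, so it lies in the complex subalgebra spanned by 1 and i.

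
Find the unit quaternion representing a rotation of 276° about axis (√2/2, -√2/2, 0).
-0.7431 + 0.4731i - 0.4731j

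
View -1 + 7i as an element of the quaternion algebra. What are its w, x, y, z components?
-1 + 7i + 0j + 0k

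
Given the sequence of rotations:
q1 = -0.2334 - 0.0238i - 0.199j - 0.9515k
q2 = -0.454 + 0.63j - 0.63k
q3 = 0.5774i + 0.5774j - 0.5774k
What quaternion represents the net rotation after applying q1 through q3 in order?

q2 · q1 = -0.3681 - 0.714i - 0.0417j + 0.594k
q3 · q2 · q1 = 0.7793 + 0.1064i - 0.1433j + 0.6007k
0.7793 + 0.1064i - 0.1433j + 0.6007k


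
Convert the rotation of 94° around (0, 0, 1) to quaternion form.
0.682 + 0.7314k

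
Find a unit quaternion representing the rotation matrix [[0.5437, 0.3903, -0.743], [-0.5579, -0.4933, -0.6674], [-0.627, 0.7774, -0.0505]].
0.5 + 0.7224i - 0.058j - 0.4741k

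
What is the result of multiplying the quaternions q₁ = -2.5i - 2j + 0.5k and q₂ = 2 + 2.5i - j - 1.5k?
5 - 1.5i - 6.5j + 8.5k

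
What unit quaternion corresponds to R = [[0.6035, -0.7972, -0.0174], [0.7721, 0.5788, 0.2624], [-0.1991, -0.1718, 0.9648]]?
0.887 - 0.1224i + 0.0512j + 0.4423k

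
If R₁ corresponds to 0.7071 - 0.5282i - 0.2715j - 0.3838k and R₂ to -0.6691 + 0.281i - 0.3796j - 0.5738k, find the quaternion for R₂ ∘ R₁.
-0.648 + 0.542i + 0.3242j - 0.4257k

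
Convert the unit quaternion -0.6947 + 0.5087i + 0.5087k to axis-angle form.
axis = (√2/2, 0, √2/2), θ = 268°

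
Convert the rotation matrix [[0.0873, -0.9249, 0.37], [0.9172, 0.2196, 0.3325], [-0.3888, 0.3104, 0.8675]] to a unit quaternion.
0.7373 - 0.0075i + 0.2573j + 0.6246k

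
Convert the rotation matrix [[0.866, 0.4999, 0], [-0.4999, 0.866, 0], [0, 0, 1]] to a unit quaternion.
0.9659 - 0.2588k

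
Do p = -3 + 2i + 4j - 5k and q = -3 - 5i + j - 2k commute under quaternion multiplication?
No: pq = 5 + 6i + 14j + 43k ≠ 5 + 12i - 44j - k = qp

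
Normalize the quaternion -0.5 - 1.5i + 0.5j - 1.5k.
-0.2236 - 0.6708i + 0.2236j - 0.6708k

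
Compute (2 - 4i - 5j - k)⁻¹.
0.0435 + 0.087i + 0.1087j + 0.0217k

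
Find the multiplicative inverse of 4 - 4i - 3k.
0.0976 + 0.0976i + 0.0732k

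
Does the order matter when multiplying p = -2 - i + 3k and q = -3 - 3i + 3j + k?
Yes: pq = -14j - 14k ≠ 18i + 2j - 8k = qp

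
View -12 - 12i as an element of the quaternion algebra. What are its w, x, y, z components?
-12 - 12i + 0j + 0k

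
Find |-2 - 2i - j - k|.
√10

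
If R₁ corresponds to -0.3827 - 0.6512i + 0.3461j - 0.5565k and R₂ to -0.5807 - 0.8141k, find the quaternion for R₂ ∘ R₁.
-0.2308 + 0.6599i + 0.3292j + 0.6347k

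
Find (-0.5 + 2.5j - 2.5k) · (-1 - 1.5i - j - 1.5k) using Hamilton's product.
-0.75 - 5.5i + 1.75j + 7k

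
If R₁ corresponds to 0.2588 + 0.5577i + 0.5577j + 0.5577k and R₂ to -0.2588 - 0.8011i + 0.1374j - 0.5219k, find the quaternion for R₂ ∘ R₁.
0.5942 + 0.016i + 0.0469j - 0.8028k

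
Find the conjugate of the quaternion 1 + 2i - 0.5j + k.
1 - 2i + 0.5j - k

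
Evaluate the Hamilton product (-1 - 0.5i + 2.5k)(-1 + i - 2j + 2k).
-3.5 + 4.5i + 5.5j - 3.5k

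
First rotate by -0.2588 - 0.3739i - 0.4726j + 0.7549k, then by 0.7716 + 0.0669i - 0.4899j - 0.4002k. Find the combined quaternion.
-0.1041 - 0.8648i - 0.1387j + 0.4713k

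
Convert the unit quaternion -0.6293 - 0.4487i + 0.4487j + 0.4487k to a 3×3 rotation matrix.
[[0.1947, 0.1621, -0.9674], [-0.9674, 0.1947, -0.1621], [0.1621, 0.9674, 0.1947]]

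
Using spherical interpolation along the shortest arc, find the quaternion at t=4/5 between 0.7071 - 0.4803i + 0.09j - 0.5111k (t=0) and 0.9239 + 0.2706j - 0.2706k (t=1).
0.9069 - 0.1022i + 0.2407j - 0.3303k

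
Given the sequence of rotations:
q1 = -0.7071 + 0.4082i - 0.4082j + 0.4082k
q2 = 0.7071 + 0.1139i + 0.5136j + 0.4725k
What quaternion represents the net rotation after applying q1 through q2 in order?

q2 · q1 = -0.5297 + 0.6106i - 0.5054j - 0.3016k
-0.5297 + 0.6106i - 0.5054j - 0.3016k


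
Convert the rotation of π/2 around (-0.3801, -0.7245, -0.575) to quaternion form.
0.7071 - 0.2688i - 0.5123j - 0.4066k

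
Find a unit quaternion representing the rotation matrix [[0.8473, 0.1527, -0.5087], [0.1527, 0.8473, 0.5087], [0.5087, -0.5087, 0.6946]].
0.9205 - 0.2763i - 0.2763j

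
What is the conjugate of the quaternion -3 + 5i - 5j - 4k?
-3 - 5i + 5j + 4k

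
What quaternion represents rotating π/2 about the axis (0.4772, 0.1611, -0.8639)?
0.7071 + 0.3374i + 0.1139j - 0.6109k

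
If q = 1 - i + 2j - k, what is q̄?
1 + i - 2j + k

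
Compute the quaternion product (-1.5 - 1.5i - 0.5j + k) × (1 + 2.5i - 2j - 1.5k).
2.75 - 2.5i + 2.75j + 7.5k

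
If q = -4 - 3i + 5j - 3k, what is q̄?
-4 + 3i - 5j + 3k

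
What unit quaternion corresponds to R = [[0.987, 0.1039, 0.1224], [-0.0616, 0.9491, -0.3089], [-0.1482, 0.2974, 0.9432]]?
0.9848 + 0.1539i + 0.0687j - 0.042k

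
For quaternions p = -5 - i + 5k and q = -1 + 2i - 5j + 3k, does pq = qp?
No: pq = -8 + 16i + 38j - 15k ≠ -8 - 34i + 12j - 25k = qp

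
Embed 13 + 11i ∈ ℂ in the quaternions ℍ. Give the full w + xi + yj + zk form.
13 + 11i + 0j + 0k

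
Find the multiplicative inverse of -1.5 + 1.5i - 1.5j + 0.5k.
-0.2143 - 0.2143i + 0.2143j - 0.0714k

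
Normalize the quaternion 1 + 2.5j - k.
0.3482 + 0.8704j - 0.3482k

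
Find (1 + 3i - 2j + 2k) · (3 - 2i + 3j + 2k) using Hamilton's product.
11 - 3i - 13j + 13k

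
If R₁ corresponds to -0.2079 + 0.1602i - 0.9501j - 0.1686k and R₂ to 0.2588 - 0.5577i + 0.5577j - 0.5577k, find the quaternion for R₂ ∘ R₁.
0.4714 - 0.4665i - 0.5452j + 0.5128k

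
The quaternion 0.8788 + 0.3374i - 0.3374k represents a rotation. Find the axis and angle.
axis = (√2/2, 0, -√2/2), θ = 57°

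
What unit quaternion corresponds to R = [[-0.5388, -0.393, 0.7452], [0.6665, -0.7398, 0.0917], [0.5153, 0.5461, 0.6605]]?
0.309 + 0.3676i + 0.186j + 0.8572k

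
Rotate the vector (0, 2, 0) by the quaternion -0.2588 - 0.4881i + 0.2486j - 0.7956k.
(-1.309, -1.485, -0.286)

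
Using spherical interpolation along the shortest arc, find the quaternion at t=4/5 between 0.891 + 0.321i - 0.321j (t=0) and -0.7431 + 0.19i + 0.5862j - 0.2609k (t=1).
0.802 - 0.0872i - 0.5507j + 0.2144k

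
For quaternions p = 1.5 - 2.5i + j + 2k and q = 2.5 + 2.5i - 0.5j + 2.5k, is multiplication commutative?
No: pq = 5.5 + i + 13j + 7.5k ≠ 5.5 - 6i - 9.5j + 10k = qp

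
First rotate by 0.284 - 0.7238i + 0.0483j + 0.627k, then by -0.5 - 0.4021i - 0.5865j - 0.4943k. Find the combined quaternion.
-0.0948 - 0.0962i + 0.4192j - 0.8978k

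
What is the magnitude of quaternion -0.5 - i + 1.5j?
1.871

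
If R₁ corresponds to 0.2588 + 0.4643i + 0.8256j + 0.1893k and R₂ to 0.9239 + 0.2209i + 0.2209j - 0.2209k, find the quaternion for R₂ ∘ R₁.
-0.004 + 0.7103i + 0.6756j + 0.1975k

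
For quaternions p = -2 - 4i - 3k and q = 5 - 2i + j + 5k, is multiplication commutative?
No: pq = -3 - 13i + 24j - 29k ≠ -3 - 19i - 28j - 21k = qp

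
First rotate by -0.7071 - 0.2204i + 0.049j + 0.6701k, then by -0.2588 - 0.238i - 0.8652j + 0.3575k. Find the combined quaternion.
-0.0666 - 0.372i + 0.6798j - 0.6286k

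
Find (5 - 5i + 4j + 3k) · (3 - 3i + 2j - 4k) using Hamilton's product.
4 - 52i - 7j - 9k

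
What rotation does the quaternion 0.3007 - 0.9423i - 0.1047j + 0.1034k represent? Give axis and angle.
axis = (-0.988, -0.1098, 0.1084), θ = 145°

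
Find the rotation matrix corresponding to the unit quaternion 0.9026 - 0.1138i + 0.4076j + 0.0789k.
[[0.6553, -0.2352, 0.7178], [0.0497, 0.9616, 0.2698], [-0.7538, -0.1411, 0.6418]]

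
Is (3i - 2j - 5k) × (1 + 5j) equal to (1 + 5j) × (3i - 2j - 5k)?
No: pq = 10 + 28i - 2j + 10k ≠ 10 - 22i - 2j - 20k = qp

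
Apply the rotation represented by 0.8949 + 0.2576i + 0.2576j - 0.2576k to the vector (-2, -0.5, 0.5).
(-1.602, -0.007, 1.391)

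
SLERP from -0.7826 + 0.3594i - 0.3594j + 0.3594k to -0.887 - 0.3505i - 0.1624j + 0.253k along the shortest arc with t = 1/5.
-0.8451 + 0.2211i - 0.3341j + 0.3541k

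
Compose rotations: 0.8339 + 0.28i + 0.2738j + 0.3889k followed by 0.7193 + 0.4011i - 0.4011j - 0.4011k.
0.7533 + 0.4897i - 0.4058j + 0.1674k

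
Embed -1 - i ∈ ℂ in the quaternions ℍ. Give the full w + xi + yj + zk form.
-1 - i + 0j + 0k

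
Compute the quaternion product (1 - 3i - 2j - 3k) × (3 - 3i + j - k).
-7 - 7i + j - 19k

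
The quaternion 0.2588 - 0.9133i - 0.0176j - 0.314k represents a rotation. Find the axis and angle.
axis = (-0.9455, -0.0182, -0.3251), θ = 5π/6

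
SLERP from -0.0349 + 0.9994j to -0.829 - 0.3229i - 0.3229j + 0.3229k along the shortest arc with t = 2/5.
0.3974 + 0.1646i + 0.8876j - 0.1646k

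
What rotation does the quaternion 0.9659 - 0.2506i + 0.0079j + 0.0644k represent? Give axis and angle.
axis = (-0.9681, 0.0305, 0.2488), θ = π/6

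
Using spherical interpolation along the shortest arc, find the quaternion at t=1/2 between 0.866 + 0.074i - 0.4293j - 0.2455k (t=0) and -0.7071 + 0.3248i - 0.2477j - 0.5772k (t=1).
0.9608 - 0.1532i - 0.1109j + 0.2026k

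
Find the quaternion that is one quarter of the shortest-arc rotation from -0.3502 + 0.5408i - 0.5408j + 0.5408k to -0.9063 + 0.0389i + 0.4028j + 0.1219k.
-0.6196 + 0.4874i - 0.335j + 0.516k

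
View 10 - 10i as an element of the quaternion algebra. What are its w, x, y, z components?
10 - 10i + 0j + 0k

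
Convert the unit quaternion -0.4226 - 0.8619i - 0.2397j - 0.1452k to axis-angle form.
axis = (-0.951, -0.2645, -0.1602), θ = 230°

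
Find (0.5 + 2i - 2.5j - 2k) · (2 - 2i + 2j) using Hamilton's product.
10 + 7i - 5k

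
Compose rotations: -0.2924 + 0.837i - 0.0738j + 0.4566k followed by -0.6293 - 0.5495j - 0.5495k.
0.3944 - 0.8182i - 0.2528j + 0.3333k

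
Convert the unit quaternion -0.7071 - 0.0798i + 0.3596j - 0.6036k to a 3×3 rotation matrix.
[[0.0127, -0.911, -0.4122], [0.7962, 0.2586, -0.547], [0.6049, -0.3213, 0.7286]]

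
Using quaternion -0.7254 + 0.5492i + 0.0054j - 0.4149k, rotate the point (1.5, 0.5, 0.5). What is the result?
(0.454, 1.334, -0.874)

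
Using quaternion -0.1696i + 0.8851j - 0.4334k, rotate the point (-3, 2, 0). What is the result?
(2.227, 2.034, -1.975)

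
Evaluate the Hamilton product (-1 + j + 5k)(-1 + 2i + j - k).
5 - 8i + 8j - 6k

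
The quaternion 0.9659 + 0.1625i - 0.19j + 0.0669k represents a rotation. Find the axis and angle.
axis = (0.6279, -0.7341, 0.2585), θ = π/6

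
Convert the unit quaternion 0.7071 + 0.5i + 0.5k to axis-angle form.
axis = (√2/2, 0, √2/2), θ = π/2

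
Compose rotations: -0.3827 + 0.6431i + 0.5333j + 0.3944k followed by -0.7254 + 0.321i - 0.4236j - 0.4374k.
0.4696 - 0.5232i - 0.6326j + 0.3249k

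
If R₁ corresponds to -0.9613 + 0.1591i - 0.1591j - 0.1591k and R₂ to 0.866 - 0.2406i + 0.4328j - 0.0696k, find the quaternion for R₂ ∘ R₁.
-0.7364 + 0.2891i - 0.6032j - 0.1015k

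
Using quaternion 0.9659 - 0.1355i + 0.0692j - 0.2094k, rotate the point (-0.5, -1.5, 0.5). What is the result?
(-0.935, -0.985, 0.951)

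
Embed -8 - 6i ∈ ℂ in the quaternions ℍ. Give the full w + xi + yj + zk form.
-8 - 6i + 0j + 0k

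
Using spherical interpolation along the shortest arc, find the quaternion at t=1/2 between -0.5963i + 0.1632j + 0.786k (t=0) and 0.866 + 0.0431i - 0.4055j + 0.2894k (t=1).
0.5746 - 0.3671i - 0.1608j + 0.7136k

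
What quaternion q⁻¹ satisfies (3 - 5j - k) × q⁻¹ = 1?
0.0857 + 0.1429j + 0.0286k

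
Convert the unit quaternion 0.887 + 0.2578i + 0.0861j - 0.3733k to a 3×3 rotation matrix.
[[0.7065, 0.7066, -0.0397], [-0.6178, 0.5884, -0.5216], [-0.3452, 0.3931, 0.8523]]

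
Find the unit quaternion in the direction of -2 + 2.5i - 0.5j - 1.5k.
-0.5601 + 0.7001i - 0.14j - 0.4201k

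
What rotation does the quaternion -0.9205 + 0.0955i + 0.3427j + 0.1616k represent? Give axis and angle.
axis = (0.2444, 0.8771, 0.4136), θ = 314°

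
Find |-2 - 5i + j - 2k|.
√34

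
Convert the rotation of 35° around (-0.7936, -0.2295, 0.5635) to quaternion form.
0.9537 - 0.2386i - 0.069j + 0.1694k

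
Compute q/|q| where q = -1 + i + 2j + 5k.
-0.1796 + 0.1796i + 0.3592j + 0.898k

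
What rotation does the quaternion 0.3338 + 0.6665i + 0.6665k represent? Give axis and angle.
axis = (√2/2, 0, √2/2), θ = 141°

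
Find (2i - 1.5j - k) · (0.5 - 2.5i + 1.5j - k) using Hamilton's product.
6.25 + 4i + 3.75j - 1.25k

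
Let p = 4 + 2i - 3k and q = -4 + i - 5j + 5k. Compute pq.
-3 - 19i - 33j + 22k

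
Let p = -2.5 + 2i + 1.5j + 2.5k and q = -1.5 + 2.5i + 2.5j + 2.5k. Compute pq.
-11.25 - 11.75i - 7.25j - 8.75k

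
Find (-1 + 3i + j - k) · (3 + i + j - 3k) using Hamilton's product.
-10 + 6i + 10j + 2k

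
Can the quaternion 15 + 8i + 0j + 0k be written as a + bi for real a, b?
Yes. The quaternion 15 + 8i has j- and k-coefficients y = z = 0, so it lies in the complex subalgebra spanned by 1 and i.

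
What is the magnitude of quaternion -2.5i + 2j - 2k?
3.775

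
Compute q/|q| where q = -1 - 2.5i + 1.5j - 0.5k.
-0.3203 - 0.8006i + 0.4804j - 0.1601k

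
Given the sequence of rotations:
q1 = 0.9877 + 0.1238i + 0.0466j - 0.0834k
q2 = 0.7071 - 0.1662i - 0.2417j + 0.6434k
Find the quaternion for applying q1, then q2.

q2 · q1 = 0.7839 - 0.0864i - 0.14j + 0.5987k
0.7839 - 0.0864i - 0.14j + 0.5987k


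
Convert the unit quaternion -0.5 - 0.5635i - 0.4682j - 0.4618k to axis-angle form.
axis = (-0.6507, -0.5406, -0.5332), θ = 4π/3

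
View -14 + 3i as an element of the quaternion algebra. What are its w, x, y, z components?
-14 + 3i + 0j + 0k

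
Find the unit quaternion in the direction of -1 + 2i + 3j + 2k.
-0.2357 + 0.4714i + 0.7071j + 0.4714k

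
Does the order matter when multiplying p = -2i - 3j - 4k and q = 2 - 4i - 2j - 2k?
Yes: pq = -22 - 6i + 6j - 16k ≠ -22 - 2i - 18j = qp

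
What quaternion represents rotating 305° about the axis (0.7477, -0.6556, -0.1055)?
-0.887 + 0.3452i - 0.3027j - 0.0487k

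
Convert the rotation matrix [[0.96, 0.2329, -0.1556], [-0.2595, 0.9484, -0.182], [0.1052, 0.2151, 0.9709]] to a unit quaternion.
0.9848 + 0.1008i - 0.0662j - 0.125k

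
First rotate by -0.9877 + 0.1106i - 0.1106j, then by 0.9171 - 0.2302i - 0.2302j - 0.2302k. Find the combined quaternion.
-0.9058 + 0.3033i + 0.1005j + 0.2783k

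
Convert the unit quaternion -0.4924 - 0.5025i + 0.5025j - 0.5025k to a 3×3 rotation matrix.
[[-0.01, -0.9999, 0.0102], [-0.0102, -0.01, -0.9999], [0.9999, -0.0102, -0.01]]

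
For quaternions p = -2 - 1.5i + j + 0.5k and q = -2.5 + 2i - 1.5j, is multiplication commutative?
No: pq = 9.5 + 0.5i + 1.5j - k ≠ 9.5 - i - 0.5j - 1.5k = qp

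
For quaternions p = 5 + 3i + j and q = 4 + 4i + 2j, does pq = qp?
No: pq = 6 + 32i + 14j + 2k ≠ 6 + 32i + 14j - 2k = qp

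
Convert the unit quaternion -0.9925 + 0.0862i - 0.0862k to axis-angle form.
axis = (√2/2, 0, -√2/2), θ = 346°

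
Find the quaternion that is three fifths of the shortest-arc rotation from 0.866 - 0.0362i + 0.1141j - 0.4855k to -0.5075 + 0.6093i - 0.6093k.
0.8518 - 0.4807i + 0.0616j + 0.1989k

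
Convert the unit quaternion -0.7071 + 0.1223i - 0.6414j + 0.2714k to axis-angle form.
axis = (0.173, -0.9071, 0.3838), θ = 3π/2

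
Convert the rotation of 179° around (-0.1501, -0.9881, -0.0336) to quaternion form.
0.0087 - 0.1501i - 0.9881j - 0.0336k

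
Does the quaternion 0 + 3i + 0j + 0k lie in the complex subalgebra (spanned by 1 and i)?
Yes. The quaternion 3i has j- and k-coefficients y = z = 0, so it lies in the complex subalgebra spanned by 1 and i.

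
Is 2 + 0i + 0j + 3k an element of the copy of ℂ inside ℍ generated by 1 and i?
No. The quaternion 2 + 3k has j-coefficient y = 0 and k-coefficient z = 3, not both zero, so it does not lie in the complex subalgebra spanned by 1 and i.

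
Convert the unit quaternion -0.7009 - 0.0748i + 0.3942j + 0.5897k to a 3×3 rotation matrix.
[[-0.0063, 0.7677, -0.6408], [-0.8856, 0.2933, 0.3601], [0.4644, 0.5698, 0.678]]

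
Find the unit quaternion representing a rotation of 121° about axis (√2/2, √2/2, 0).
0.4924 + 0.6154i + 0.6154j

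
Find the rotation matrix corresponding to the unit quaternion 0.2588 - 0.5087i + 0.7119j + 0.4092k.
[[-0.3485, -0.9361, -0.0478], [-0.5125, 0.1476, 0.8459], [-0.7848, 0.3193, -0.5312]]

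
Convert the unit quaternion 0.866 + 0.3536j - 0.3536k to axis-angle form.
axis = (0, √2/2, -√2/2), θ = π/3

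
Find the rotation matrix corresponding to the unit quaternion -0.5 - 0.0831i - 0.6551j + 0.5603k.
[[-0.4862, 0.6692, 0.562], [-0.4514, 0.3583, -0.8172], [-0.7482, -0.651, 0.1279]]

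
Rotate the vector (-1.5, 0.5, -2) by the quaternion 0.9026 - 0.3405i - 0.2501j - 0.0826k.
(-0.342, -0.967, -2.334)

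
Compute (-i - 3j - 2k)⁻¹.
0.0714i + 0.2143j + 0.1429k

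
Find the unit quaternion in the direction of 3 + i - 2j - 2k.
0.7071 + 0.2357i - 0.4714j - 0.4714k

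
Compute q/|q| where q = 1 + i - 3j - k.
0.2887 + 0.2887i - 0.866j - 0.2887k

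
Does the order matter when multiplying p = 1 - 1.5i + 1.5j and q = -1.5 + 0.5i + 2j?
Yes: pq = -3.75 + 2.75i - 0.25j - 3.75k ≠ -3.75 + 2.75i - 0.25j + 3.75k = qp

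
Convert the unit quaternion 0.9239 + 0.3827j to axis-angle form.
axis = (0, 1, 0), θ = π/4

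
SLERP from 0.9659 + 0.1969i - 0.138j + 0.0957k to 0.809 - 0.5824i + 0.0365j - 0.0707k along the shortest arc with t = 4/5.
0.8955 - 0.4434i - 0.0006j - 0.0376k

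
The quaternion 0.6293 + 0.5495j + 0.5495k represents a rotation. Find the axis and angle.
axis = (0, √2/2, √2/2), θ = 102°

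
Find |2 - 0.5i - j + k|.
2.5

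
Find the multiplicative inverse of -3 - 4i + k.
-0.1154 + 0.1538i - 0.0385k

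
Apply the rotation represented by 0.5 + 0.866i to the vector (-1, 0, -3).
(-1, 2.598, 1.5)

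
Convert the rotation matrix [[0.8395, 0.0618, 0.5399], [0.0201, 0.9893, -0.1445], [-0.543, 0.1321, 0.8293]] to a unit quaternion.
0.9563 + 0.0723i + 0.2831j - 0.0109k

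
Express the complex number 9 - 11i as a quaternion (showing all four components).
9 - 11i + 0j + 0k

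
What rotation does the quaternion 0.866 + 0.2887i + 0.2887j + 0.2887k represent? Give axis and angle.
axis = (√3/3, √3/3, √3/3), θ = π/3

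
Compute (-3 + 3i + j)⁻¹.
-0.1579 - 0.1579i - 0.0526j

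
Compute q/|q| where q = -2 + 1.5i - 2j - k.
-0.5963 + 0.4472i - 0.5963j - 0.2981k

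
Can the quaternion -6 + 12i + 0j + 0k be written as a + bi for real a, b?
Yes. The quaternion -6 + 12i has j- and k-coefficients y = z = 0, so it lies in the complex subalgebra spanned by 1 and i.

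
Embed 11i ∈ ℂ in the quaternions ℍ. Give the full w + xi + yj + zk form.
0 + 11i + 0j + 0k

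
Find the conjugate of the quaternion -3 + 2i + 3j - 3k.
-3 - 2i - 3j + 3k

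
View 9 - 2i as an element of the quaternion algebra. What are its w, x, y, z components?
9 - 2i + 0j + 0k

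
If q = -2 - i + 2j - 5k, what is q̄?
-2 + i - 2j + 5k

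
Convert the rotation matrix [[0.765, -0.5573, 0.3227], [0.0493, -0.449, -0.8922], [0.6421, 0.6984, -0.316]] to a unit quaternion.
0.5 + 0.7953i - 0.1597j + 0.3033k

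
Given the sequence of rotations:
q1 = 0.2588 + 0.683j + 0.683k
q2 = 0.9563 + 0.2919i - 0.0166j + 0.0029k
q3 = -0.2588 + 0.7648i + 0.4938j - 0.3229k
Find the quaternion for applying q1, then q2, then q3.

q2 · q1 = 0.2568 + 0.0622i + 0.4495j + 0.8533k
q3 · q2 · q1 = -0.0605 + 0.7468i - 0.6622j + 0.0093k
-0.0605 + 0.7468i - 0.6622j + 0.0093k


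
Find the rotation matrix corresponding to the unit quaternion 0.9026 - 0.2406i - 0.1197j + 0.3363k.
[[0.7451, -0.5495, -0.3779], [0.6647, 0.658, 0.3538], [0.0543, -0.5148, 0.8556]]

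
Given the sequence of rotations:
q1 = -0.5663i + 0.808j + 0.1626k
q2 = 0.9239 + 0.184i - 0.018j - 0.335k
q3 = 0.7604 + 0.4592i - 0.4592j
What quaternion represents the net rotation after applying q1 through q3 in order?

q2 · q1 = 0.1732 - 0.2555i + 0.9063j + 0.2887k
q3 · q2 · q1 = 0.6652 - 0.2473i + 0.477j + 0.5184k
0.6652 - 0.2473i + 0.477j + 0.5184k


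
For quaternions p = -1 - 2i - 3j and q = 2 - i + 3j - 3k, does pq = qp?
No: pq = 5 + 6i - 15j - 6k ≠ 5 - 12i - 3j + 12k = qp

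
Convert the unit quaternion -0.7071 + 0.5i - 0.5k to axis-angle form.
axis = (√2/2, 0, -√2/2), θ = 3π/2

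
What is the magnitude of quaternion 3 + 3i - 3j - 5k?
√52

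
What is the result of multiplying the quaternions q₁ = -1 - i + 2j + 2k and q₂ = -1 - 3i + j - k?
-2 - 10j + 4k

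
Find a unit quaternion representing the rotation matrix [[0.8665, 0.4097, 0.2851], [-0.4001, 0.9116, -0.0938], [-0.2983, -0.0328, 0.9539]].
0.9659 + 0.0158i + 0.151j - 0.2096k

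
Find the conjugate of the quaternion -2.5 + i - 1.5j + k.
-2.5 - i + 1.5j - k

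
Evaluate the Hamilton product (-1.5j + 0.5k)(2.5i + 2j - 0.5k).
3.25 - 0.25i + 1.25j + 3.75k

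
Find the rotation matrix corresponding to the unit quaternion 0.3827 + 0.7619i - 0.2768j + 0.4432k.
[[0.4539, -0.761, 0.4635], [-0.0826, -0.5538, -0.8285], [0.8872, 0.3378, -0.3142]]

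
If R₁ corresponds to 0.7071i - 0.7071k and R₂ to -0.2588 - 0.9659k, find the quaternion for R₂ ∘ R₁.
-0.683 - 0.183i - 0.683j + 0.183k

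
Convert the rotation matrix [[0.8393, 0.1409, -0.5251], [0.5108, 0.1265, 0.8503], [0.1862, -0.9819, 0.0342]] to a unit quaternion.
0.7071 - 0.6478i - 0.2515j + 0.1308k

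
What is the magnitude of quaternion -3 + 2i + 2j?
√17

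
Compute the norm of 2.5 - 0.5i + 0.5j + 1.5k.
3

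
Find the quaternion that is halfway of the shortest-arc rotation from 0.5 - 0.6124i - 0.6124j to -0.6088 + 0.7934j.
0.586 - 0.3236i - 0.7429j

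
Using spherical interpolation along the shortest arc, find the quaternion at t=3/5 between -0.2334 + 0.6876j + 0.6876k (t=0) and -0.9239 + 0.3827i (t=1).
-0.8098 + 0.2844i + 0.3629j + 0.3629k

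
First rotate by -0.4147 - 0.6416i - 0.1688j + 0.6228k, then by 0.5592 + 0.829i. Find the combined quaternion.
0.3 - 0.7026i - 0.6107j + 0.2083k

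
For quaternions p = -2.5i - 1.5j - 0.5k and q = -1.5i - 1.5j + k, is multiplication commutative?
No: pq = -5.5 - 2.25i + 3.25j + 1.5k ≠ -5.5 + 2.25i - 3.25j - 1.5k = qp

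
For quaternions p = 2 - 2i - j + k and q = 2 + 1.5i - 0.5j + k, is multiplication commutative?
No: pq = 5.5 - 1.5i + 0.5j + 6.5k ≠ 5.5 - 0.5i - 6.5j + 1.5k = qp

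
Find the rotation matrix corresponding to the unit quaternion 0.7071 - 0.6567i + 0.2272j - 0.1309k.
[[0.8625, -0.1133, 0.4932], [-0.4835, 0.1032, 0.8692], [-0.1494, -0.9882, 0.0343]]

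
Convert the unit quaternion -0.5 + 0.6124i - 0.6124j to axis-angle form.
axis = (√2/2, -√2/2, 0), θ = 4π/3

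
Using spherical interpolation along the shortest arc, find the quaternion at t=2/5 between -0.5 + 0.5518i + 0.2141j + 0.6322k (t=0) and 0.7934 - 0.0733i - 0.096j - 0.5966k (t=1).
-0.6443 + 0.3743i + 0.1736j + 0.644k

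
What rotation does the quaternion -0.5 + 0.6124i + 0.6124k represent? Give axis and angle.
axis = (√2/2, 0, √2/2), θ = 4π/3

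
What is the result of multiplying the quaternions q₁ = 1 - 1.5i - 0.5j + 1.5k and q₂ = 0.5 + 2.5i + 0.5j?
4.5 + i + 4j + 1.25k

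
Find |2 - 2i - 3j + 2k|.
√21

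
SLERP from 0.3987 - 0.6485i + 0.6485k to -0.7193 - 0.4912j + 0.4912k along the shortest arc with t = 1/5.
0.1581 - 0.6118i - 0.1489j + 0.7607k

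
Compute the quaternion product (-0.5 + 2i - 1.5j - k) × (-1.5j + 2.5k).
0.25 - 5.25i - 4.25j - 4.25k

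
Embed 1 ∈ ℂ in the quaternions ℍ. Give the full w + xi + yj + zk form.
1 + 0i + 0j + 0k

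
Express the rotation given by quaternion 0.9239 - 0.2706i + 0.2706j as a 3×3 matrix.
[[0.8536, -0.1464, 0.5], [-0.1464, 0.8536, 0.5], [-0.5, -0.5, 0.7071]]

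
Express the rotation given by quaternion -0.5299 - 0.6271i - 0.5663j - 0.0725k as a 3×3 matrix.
[[0.3481, 0.6334, 0.6911], [0.7871, 0.203, -0.5825], [-0.5092, 0.7467, -0.4279]]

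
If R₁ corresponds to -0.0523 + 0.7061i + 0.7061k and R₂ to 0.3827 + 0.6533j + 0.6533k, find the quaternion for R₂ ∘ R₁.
-0.4813 + 0.7315i + 0.4271j - 0.2252k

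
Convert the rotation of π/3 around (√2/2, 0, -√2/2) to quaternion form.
0.866 + 0.3536i - 0.3536k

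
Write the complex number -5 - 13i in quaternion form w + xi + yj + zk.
-5 - 13i + 0j + 0k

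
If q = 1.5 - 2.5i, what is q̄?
1.5 + 2.5i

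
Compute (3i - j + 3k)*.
-3i + j - 3k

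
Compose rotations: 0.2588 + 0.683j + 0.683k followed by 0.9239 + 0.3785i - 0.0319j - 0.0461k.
0.2924 + 0.1077i + 0.3643j + 0.8776k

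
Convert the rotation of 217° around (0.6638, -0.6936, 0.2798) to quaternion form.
-0.3173 + 0.6295i - 0.6578j + 0.2653k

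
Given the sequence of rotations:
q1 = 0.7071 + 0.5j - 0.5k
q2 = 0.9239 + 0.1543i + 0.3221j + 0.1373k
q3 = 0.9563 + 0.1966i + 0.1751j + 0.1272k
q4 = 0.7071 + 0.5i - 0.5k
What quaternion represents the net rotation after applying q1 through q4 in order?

q2 · q1 = 0.5609 - 0.1206i + 0.7669j - 0.2877k
q3 · q2 · q1 = 0.4624 - 0.153i + 0.8728j - 0.0319k
q4 · q3 · q2 · q1 = 0.3875 + 0.5594i + 0.7096j + 0.1826k
0.3875 + 0.5594i + 0.7096j + 0.1826k


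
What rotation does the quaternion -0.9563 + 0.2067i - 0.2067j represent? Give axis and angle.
axis = (√2/2, -√2/2, 0), θ = 326°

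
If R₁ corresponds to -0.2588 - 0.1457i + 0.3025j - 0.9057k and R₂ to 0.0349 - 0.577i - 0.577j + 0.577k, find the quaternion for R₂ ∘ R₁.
0.604 + 0.4923i - 0.4468j - 0.4395k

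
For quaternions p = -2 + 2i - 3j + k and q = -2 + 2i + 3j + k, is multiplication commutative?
No: pq = 8 - 14i + 8k ≠ 8 - 2i - 16k = qp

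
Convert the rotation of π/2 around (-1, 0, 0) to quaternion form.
0.7071 - 0.7071i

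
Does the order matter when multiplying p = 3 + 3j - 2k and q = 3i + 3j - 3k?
Yes: pq = -15 + 6i + 3j - 18k ≠ -15 + 12i + 15j = qp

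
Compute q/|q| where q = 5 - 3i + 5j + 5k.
0.5455 - 0.3273i + 0.5455j + 0.5455k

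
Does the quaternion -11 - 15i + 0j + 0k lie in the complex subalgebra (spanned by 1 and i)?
Yes. The quaternion -11 - 15i has j- and k-coefficients y = z = 0, so it lies in the complex subalgebra spanned by 1 and i.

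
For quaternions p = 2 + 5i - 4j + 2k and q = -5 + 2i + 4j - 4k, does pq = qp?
No: pq = 4 - 13i + 52j + 10k ≠ 4 - 29i + 4j - 46k = qp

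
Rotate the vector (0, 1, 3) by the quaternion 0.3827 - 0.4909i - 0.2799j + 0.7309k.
(-3.08, -0.651, 0.299)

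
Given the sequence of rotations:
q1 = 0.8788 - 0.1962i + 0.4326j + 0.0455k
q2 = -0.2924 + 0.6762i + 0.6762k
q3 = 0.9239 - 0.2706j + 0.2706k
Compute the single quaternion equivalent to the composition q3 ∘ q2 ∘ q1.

q2 · q1 = -0.1551 + 0.3591i - 0.2899j + 0.8735k
q3 · q2 · q1 = -0.4581 + 0.1739i - 0.1287j + 0.8622k
-0.4581 + 0.1739i - 0.1287j + 0.8622k


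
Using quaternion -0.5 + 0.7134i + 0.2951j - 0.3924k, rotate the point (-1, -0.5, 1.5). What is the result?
(-1.815, 0.072, 0.449)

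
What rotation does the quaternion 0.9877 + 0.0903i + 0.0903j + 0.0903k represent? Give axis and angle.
axis = (√3/3, √3/3, √3/3), θ = 18°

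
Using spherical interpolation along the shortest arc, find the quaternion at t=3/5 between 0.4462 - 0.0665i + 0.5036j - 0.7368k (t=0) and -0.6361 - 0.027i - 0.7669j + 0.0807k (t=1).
0.6 - 0.0116i + 0.7085j - 0.3714k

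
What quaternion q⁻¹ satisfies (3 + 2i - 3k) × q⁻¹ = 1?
0.1364 - 0.0909i + 0.1364k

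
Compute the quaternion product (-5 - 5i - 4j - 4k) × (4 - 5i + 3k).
-33 - 7i + 19j - 51k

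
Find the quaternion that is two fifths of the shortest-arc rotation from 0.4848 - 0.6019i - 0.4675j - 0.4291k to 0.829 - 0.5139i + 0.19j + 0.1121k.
0.7013 - 0.6351i - 0.2239j - 0.234k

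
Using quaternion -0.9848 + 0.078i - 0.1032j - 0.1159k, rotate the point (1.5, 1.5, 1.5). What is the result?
(1.339, 2.026, 0.923)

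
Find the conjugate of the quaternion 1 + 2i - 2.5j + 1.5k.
1 - 2i + 2.5j - 1.5k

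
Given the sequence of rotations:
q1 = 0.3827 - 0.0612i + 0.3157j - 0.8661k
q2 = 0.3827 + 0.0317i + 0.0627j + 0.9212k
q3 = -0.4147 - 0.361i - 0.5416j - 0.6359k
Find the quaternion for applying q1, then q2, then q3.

q2 · q1 = 0.9265 - 0.3564i + 0.1159j + 0.0349k
q3 · q2 · q1 = -0.4279 - 0.1319i - 0.3106j - 0.8385k
-0.4279 - 0.1319i - 0.3106j - 0.8385k


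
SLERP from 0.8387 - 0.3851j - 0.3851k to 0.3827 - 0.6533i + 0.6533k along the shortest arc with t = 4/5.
0.6064 - 0.6106i - 0.1142j + 0.4964k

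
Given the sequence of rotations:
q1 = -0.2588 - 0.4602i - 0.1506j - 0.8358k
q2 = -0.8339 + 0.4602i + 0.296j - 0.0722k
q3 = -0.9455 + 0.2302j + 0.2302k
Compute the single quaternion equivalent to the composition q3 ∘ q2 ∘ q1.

q2 · q1 = 0.4118 + 0.0064i + 0.4668j + 0.7826k
q3 · q2 · q1 = -0.677 + 0.0666i - 0.3451j - 0.6466k
-0.677 + 0.0666i - 0.3451j - 0.6466k


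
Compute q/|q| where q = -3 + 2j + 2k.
-0.7276 + 0.4851j + 0.4851k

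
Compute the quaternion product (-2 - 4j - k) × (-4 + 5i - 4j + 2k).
-6 - 22i + 19j + 20k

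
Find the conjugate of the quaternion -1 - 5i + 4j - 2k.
-1 + 5i - 4j + 2k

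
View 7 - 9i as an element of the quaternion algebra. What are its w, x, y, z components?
7 - 9i + 0j + 0k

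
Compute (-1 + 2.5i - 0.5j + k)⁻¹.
-0.1176 - 0.2941i + 0.0588j - 0.1176k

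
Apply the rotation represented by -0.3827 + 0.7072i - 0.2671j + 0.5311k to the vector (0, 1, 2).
(1.94, -0.049, -1.111)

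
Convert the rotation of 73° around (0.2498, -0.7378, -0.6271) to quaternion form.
0.8039 + 0.1486i - 0.4389j - 0.373k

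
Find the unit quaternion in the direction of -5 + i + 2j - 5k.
-0.6742 + 0.1348i + 0.2697j - 0.6742k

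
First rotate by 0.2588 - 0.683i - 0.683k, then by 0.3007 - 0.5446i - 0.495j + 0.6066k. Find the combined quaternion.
0.1202 - 0.0082i - 0.9144j - 0.3865k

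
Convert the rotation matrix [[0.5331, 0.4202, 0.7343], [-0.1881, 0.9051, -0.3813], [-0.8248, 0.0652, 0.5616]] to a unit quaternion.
0.866 + 0.1289i + 0.4501j - 0.1756k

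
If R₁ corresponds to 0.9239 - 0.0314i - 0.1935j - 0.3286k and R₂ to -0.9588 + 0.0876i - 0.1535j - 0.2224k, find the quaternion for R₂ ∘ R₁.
-0.9859 + 0.1184i + 0.0795j + 0.0878k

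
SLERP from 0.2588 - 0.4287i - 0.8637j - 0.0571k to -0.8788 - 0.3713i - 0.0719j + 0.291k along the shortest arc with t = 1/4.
0.5692 - 0.2531i - 0.7653j - 0.1622k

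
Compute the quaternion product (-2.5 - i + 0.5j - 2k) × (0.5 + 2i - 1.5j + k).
3.5 - 8i + j - 3k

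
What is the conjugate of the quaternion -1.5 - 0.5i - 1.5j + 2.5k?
-1.5 + 0.5i + 1.5j - 2.5k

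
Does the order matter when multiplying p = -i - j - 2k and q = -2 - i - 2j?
Yes: pq = -3 - 2i + 4j + 5k ≠ -3 + 6i + 3k = qp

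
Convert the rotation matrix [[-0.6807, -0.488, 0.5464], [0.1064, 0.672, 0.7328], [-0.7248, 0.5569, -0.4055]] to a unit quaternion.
0.3827 - 0.1149i + 0.8304j + 0.3883k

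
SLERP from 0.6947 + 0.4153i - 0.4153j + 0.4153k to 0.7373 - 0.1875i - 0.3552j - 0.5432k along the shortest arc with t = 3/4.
0.8414 - 0.0258i - 0.431j - 0.3251k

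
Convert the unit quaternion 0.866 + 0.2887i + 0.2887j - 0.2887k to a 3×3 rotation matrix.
[[0.6666, 0.6667, 0.3333], [-0.3333, 0.6666, -0.6667], [-0.6667, 0.3333, 0.6666]]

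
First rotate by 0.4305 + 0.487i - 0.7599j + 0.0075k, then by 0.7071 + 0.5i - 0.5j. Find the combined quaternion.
-0.319 + 0.5559i - 0.7563j - 0.1311k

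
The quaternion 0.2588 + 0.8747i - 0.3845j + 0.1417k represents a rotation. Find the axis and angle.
axis = (0.9056, -0.3981, 0.1467), θ = 5π/6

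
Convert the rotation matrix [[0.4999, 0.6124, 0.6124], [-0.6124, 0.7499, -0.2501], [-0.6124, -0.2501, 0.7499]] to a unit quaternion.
0.866 + 0.3536j - 0.3536k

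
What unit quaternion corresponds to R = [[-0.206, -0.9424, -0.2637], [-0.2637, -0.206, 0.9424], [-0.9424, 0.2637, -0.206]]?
0.309 - 0.5491i + 0.5491j + 0.5491k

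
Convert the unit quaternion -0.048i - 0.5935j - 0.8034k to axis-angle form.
axis = (-0.048, -0.5935, -0.8034), θ = π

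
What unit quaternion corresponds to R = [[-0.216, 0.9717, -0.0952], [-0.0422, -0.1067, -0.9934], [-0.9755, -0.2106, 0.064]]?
-0.4305 - 0.4546i - 0.5112j + 0.5888k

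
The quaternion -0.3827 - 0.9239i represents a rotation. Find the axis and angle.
axis = (-1, 0, 0), θ = 5π/4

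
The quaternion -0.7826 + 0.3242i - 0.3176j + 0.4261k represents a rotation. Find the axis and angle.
axis = (0.5208, -0.5102, 0.6845), θ = 283°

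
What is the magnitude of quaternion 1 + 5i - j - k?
√28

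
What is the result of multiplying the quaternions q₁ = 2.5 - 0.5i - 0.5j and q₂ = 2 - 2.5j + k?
3.75 - 1.5i - 6.75j + 3.75k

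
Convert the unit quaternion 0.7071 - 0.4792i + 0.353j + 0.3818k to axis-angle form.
axis = (-0.6777, 0.4992, 0.5399), θ = π/2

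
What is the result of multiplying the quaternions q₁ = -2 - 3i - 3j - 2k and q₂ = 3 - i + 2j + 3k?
3 - 12i - 2j - 21k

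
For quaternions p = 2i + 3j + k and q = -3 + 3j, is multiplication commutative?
No: pq = -9 - 9i - 9j + 3k ≠ -9 - 3i - 9j - 9k = qp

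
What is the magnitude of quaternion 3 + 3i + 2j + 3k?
√31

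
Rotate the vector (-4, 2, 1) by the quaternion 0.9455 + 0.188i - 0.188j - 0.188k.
(-3.291, 3.137, 0.572)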